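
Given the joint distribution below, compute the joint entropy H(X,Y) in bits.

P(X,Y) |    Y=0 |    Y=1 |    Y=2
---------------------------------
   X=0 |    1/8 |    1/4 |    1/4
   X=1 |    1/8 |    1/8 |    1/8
2.5000 bits

Joint entropy is H(X,Y) = -Σ_{x,y} p(x,y) log p(x,y).

Summing over all non-zero entries:
H(X,Y) = -[1/8·log_2(1/8) + 1/4·log_2(1/4) + 1/4·log_2(1/4) + 1/8·log_2(1/8) + 1/8·log_2(1/8) + 1/8·log_2(1/8)]
H(X,Y) = 2.5000 bits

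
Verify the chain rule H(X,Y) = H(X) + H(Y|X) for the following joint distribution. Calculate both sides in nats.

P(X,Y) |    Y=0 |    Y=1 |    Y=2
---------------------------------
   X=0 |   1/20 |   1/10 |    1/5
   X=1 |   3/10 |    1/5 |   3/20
H(X,Y) = 1.6696, H(X) = 0.6474, H(Y|X) = 1.0221 (all in nats)

Chain rule: H(X,Y) = H(X) + H(Y|X)

Left side — joint entropy directly:
H(X,Y) = -Σ p(x,y) log p(x,y) = 1.6696 nats

Right side — compute H(Y|X) from the conditional distributions:
P(X) = (7/20, 13/20), so H(X) = 0.6474 nats
H(Y|X) = Σ_x P(X=x) · H(Y|X=x):
  P(Y|X=0) = (1/7, 2/7, 4/7), H(Y|X=0) = 0.9557, weight P(X=0) = 7/20
  P(Y|X=1) = (6/13, 4/13, 3/13), H(Y|X=1) = 1.0579, weight P(X=1) = 13/20
H(Y|X) = 1.0221 nats

H(X) + H(Y|X) = 0.6474 + 1.0221 = 1.6696 nats

Both sides equal 1.6696 nats. ✓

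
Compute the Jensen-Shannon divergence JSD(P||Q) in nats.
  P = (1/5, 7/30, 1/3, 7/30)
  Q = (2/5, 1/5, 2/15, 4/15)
0.0403 nats

Jensen-Shannon divergence is:
JSD(P||Q) = 0.5 × D_KL(P||M) + 0.5 × D_KL(Q||M)
where M = 0.5 × (P + Q) is the mixture distribution.

M = 0.5 × (1/5, 7/30, 1/3, 7/30) + 0.5 × (2/5, 1/5, 2/15, 4/15) = (3/10, 0.216667, 7/30, 1/4)

D_KL(P||M) = 0.0390 nats
D_KL(Q||M) = 0.0417 nats

JSD(P||Q) = 0.5 × 0.0390 + 0.5 × 0.0417 = 0.0403 nats

Unlike KL divergence, JSD is symmetric and bounded: 0 ≤ JSD ≤ log(2).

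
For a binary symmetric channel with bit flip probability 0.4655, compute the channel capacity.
0.0034 bits

For a binary symmetric channel (BSC) with error probability p:
Capacity C = 1 - H(p) bits per symbol

where H(p) = -p log₂(p) - (1-p) log₂(1-p) is the binary entropy function.

H(0.4655) = 0.9966 bits
C = 1 - 0.9966 = 0.0034 bits per symbol

This means we can reliably transmit up to 0.0034 bits of information per channel use.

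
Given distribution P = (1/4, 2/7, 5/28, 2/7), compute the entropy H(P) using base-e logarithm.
1.3701 nats

Shannon entropy is H(X) = -Σ p(x) log p(x).

For P = (1/4, 2/7, 5/28, 2/7):
H = -1/4 × log_e(1/4) -2/7 × log_e(2/7) -5/28 × log_e(5/28) -2/7 × log_e(2/7)
H = 1.3701 nats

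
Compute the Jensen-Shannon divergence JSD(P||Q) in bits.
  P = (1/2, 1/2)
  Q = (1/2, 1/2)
0.0000 bits

Jensen-Shannon divergence is:
JSD(P||Q) = 0.5 × D_KL(P||M) + 0.5 × D_KL(Q||M)
where M = 0.5 × (P + Q) is the mixture distribution.

M = 0.5 × (1/2, 1/2) + 0.5 × (1/2, 1/2) = (1/2, 1/2)

D_KL(P||M) = 0.0000 bits
D_KL(Q||M) = 0.0000 bits

JSD(P||Q) = 0.5 × 0.0000 + 0.5 × 0.0000 = 0.0000 bits

Unlike KL divergence, JSD is symmetric and bounded: 0 ≤ JSD ≤ log(2).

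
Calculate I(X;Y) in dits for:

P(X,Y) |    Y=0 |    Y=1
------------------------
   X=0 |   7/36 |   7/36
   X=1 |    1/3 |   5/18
0.0004 dits

Mutual information: I(X;Y) = H(X) + H(Y) - H(X,Y)

Marginals:
P(X) = (7/18, 11/18), H(X) = 0.2902 dits
P(Y) = (19/36, 17/36), H(Y) = 0.3004 dits

Joint entropy: H(X,Y) = 0.5901 dits

I(X;Y) = 0.2902 + 0.3004 - 0.5901 = 0.0004 dits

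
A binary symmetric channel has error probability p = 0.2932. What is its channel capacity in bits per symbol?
0.1272 bits

For a binary symmetric channel (BSC) with error probability p:
Capacity C = 1 - H(p) bits per symbol

where H(p) = -p log₂(p) - (1-p) log₂(1-p) is the binary entropy function.

H(0.2932) = 0.8728 bits
C = 1 - 0.8728 = 0.1272 bits per symbol

This means we can reliably transmit up to 0.1272 bits of information per channel use.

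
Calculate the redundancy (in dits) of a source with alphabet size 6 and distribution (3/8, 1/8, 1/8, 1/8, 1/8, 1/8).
0.0540 dits

Redundancy measures how far a source is from maximum entropy:
R = H_max - H(X)

Maximum entropy for 6 symbols: H_max = log_10(6) = 0.7782 dits
Actual entropy: H(X) = 0.7242 dits
Redundancy: R = 0.7782 - 0.7242 = 0.0540 dits

This redundancy represents potential for compression: the source could be compressed by 0.0540 dits per symbol.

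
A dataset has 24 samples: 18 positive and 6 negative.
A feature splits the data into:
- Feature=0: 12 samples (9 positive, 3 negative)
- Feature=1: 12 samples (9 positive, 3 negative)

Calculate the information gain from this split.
0.0000 bits

Information Gain = H(Y) - H(Y|Feature)

Before split:
P(positive) = 18/24 = 0.7500
H(Y) = 0.8113 bits

After split:
Feature=0: H = 0.8113 bits (weight = 12/24)
Feature=1: H = 0.8113 bits (weight = 12/24)
H(Y|Feature) = (12/24)×0.8113 + (12/24)×0.8113 = 0.8113 bits

Information Gain = 0.8113 - 0.8113 = 0.0000 bits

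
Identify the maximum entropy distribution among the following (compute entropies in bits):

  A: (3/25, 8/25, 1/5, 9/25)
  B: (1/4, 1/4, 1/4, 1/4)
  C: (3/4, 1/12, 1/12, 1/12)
B

For a discrete distribution over n outcomes, entropy is maximized by the uniform distribution.

Computing entropies:
H(A) = 1.8881 bits
H(B) = 2.0000 bits
H(C) = 1.2075 bits

The uniform distribution (where all probabilities equal 1/4) achieves the maximum entropy of log_2(4) = 2.0000 bits.

Distribution B has the highest entropy.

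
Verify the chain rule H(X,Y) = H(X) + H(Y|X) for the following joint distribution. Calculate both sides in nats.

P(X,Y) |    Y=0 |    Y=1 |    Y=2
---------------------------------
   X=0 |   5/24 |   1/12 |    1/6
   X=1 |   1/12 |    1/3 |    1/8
H(X,Y) = 1.6657, H(X) = 0.6897, H(Y|X) = 0.9760 (all in nats)

Chain rule: H(X,Y) = H(X) + H(Y|X)

Left side — joint entropy directly:
H(X,Y) = -Σ p(x,y) log p(x,y) = 1.6657 nats

Right side — compute H(Y|X) from the conditional distributions:
P(X) = (11/24, 13/24), so H(X) = 0.6897 nats
H(Y|X) = Σ_x P(X=x) · H(Y|X=x):
  P(Y|X=0) = (5/11, 2/11, 4/11), H(Y|X=0) = 1.0362, weight P(X=0) = 11/24
  P(Y|X=1) = (2/13, 8/13, 3/13), H(Y|X=1) = 0.9251, weight P(X=1) = 13/24
H(Y|X) = 0.9760 nats

H(X) + H(Y|X) = 0.6897 + 0.9760 = 1.6657 nats

Both sides equal 1.6657 nats. ✓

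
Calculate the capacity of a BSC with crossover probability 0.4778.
0.0014 bits

For a binary symmetric channel (BSC) with error probability p:
Capacity C = 1 - H(p) bits per symbol

where H(p) = -p log₂(p) - (1-p) log₂(1-p) is the binary entropy function.

H(0.4778) = 0.9986 bits
C = 1 - 0.9986 = 0.0014 bits per symbol

This means we can reliably transmit up to 0.0014 bits of information per channel use.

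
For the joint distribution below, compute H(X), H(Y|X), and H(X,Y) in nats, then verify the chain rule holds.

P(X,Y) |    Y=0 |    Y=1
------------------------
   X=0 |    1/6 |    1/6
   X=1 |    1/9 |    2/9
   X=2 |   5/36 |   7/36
H(X,Y) = 1.7682, H(X) = 1.0986, H(Y|X) = 0.6696 (all in nats)

Chain rule: H(X,Y) = H(X) + H(Y|X)

Left side — joint entropy directly:
H(X,Y) = -Σ p(x,y) log p(x,y) = 1.7682 nats

Right side — compute H(Y|X) from the conditional distributions:
P(X) = (1/3, 1/3, 1/3), so H(X) = 1.0986 nats
H(Y|X) = Σ_x P(X=x) · H(Y|X=x):
  P(Y|X=0) = (1/2, 1/2), H(Y|X=0) = 0.6931, weight P(X=0) = 1/3
  P(Y|X=1) = (1/3, 2/3), H(Y|X=1) = 0.6365, weight P(X=1) = 1/3
  P(Y|X=2) = (5/12, 7/12), H(Y|X=2) = 0.6792, weight P(X=2) = 1/3
H(Y|X) = 0.6696 nats

H(X) + H(Y|X) = 1.0986 + 0.6696 = 1.7682 nats

Both sides equal 1.7682 nats. ✓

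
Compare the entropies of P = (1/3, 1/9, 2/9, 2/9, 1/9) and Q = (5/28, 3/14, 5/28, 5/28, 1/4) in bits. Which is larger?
Q

Computing entropies in bits:
H(P) = 2.1972
H(Q) = 2.3077

Distribution Q has higher entropy.

Intuition: The distribution closer to uniform (more spread out) has higher entropy.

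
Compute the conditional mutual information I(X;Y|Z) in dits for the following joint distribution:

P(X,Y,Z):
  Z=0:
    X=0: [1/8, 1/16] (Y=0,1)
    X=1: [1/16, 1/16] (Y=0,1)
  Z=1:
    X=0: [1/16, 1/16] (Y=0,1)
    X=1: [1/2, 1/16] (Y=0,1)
0.0206 dits

Conditional mutual information: I(X;Y|Z) = H(X|Z) + H(Y|Z) - H(X,Y|Z)

H(Z) = 0.2697
H(X,Z) = 0.5026 → H(X|Z) = 0.2329
H(Y,Z) = 0.5026 → H(Y|Z) = 0.2329
H(X,Y,Z) = 0.7149 → H(X,Y|Z) = 0.4452

I(X;Y|Z) = 0.2329 + 0.2329 - 0.4452 = 0.0206 dits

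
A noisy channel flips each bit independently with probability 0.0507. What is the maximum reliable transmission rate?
0.7106 bits

For a binary symmetric channel (BSC) with error probability p:
Capacity C = 1 - H(p) bits per symbol

where H(p) = -p log₂(p) - (1-p) log₂(1-p) is the binary entropy function.

H(0.0507) = 0.2894 bits
C = 1 - 0.2894 = 0.7106 bits per symbol

This means we can reliably transmit up to 0.7106 bits of information per channel use.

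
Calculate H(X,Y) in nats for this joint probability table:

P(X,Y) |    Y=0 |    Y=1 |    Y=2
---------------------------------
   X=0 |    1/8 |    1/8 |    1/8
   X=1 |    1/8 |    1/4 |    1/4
1.7329 nats

Joint entropy is H(X,Y) = -Σ_{x,y} p(x,y) log p(x,y).

Summing over all non-zero entries:
H(X,Y) = -[1/8·log_e(1/8) + 1/8·log_e(1/8) + 1/8·log_e(1/8) + 1/8·log_e(1/8) + 1/4·log_e(1/4) + 1/4·log_e(1/4)]
H(X,Y) = 1.7329 nats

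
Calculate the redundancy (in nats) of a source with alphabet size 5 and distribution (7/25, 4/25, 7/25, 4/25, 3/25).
0.0557 nats

Redundancy measures how far a source is from maximum entropy:
R = H_max - H(X)

Maximum entropy for 5 symbols: H_max = log_e(5) = 1.6094 nats
Actual entropy: H(X) = 1.5537 nats
Redundancy: R = 1.6094 - 1.5537 = 0.0557 nats

This redundancy represents potential for compression: the source could be compressed by 0.0557 nats per symbol.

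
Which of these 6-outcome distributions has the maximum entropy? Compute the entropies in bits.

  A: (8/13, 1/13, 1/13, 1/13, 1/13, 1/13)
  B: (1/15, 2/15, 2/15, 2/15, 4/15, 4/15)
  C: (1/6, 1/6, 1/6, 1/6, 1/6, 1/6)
C

For a discrete distribution over n outcomes, entropy is maximized by the uniform distribution.

Computing entropies:
H(A) = 1.8543 bits
H(B) = 2.4402 bits
H(C) = 2.5850 bits

The uniform distribution (where all probabilities equal 1/6) achieves the maximum entropy of log_2(6) = 2.5850 bits.

Distribution C has the highest entropy.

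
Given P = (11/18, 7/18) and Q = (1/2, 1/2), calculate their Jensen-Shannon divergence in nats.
0.0063 nats

Jensen-Shannon divergence is:
JSD(P||Q) = 0.5 × D_KL(P||M) + 0.5 × D_KL(Q||M)
where M = 0.5 × (P + Q) is the mixture distribution.

M = 0.5 × (11/18, 7/18) + 0.5 × (1/2, 1/2) = (5/9, 4/9)

D_KL(P||M) = 0.0063 nats
D_KL(Q||M) = 0.0062 nats

JSD(P||Q) = 0.5 × 0.0063 + 0.5 × 0.0062 = 0.0063 nats

Unlike KL divergence, JSD is symmetric and bounded: 0 ≤ JSD ≤ log(2).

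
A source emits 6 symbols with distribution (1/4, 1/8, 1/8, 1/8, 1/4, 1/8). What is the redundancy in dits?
0.0256 dits

Redundancy measures how far a source is from maximum entropy:
R = H_max - H(X)

Maximum entropy for 6 symbols: H_max = log_10(6) = 0.7782 dits
Actual entropy: H(X) = 0.7526 dits
Redundancy: R = 0.7782 - 0.7526 = 0.0256 dits

This redundancy represents potential for compression: the source could be compressed by 0.0256 dits per symbol.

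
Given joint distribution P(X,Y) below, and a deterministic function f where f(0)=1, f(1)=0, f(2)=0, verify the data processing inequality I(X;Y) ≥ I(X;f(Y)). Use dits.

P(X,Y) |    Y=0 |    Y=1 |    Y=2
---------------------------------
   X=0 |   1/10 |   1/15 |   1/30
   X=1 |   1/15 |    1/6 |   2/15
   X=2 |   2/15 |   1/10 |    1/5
I(X;Y) = 0.0237, I(X;f(Y)) = 0.0134, inequality holds: 0.0237 ≥ 0.0134

Data Processing Inequality: For any Markov chain X → Y → Z, we have I(X;Y) ≥ I(X;Z).

Here Z = f(Y) is a deterministic function of Y, forming X → Y → Z.

Original I(X;Y) = 0.0237 dits

After applying f:
P(X,Z) where Z=f(Y):
- P(X,Z=0) = P(X,Y=1) + P(X,Y=2)
- P(X,Z=1) = P(X,Y=0)

I(X;Z) = I(X;f(Y)) = 0.0134 dits

Verification: 0.0237 ≥ 0.0134 ✓

Information cannot be created by processing; the function f can only lose information about X.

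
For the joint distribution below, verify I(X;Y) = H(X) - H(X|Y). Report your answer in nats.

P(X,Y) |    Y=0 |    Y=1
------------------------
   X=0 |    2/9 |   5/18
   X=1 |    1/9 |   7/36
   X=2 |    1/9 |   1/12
I(X;Y) = 0.0104 nats

Mutual information has multiple equivalent forms:
- I(X;Y) = H(X) - H(X|Y)
- I(X;Y) = H(Y) - H(Y|X)
- I(X;Y) = H(X) + H(Y) - H(X,Y)

Computing all quantities:
H(X) = 1.0273, H(Y) = 0.6870, H(X,Y) = 1.7038
H(X|Y) = 1.0169, H(Y|X) = 0.6766

Verification:
H(X) - H(X|Y) = 1.0273 - 1.0169 = 0.0104
H(Y) - H(Y|X) = 0.6870 - 0.6766 = 0.0104
H(X) + H(Y) - H(X,Y) = 1.0273 + 0.6870 - 1.7038 = 0.0104

All forms give I(X;Y) = 0.0104 nats. ✓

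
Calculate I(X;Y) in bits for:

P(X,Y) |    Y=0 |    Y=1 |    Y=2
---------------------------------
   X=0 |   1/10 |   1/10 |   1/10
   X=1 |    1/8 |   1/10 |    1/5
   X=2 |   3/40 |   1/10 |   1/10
0.0161 bits

Mutual information: I(X;Y) = H(X) + H(Y) - H(X,Y)

Marginals:
P(X) = (3/10, 17/40, 11/40), H(X) = 1.5579 bits
P(Y) = (3/10, 3/10, 2/5), H(Y) = 1.5710 bits

Joint entropy: H(X,Y) = 3.1128 bits

I(X;Y) = 1.5579 + 1.5710 - 3.1128 = 0.0161 bits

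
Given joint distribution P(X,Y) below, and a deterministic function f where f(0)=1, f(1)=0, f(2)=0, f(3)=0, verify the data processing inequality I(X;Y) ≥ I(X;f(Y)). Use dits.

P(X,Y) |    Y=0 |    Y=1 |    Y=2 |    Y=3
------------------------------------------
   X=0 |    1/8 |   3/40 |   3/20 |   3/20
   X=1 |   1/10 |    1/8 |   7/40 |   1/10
I(X;Y) = 0.0060, I(X;f(Y)) = 0.0008, inequality holds: 0.0060 ≥ 0.0008

Data Processing Inequality: For any Markov chain X → Y → Z, we have I(X;Y) ≥ I(X;Z).

Here Z = f(Y) is a deterministic function of Y, forming X → Y → Z.

Original I(X;Y) = 0.0060 dits

After applying f:
P(X,Z) where Z=f(Y):
- P(X,Z=0) = P(X,Y=1) + P(X,Y=2) + P(X,Y=3)
- P(X,Z=1) = P(X,Y=0)

I(X;Z) = I(X;f(Y)) = 0.0008 dits

Verification: 0.0060 ≥ 0.0008 ✓

Information cannot be created by processing; the function f can only lose information about X.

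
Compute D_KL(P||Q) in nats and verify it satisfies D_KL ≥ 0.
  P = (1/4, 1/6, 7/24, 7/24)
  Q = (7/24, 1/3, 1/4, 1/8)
0.1380 nats

KL divergence satisfies the Gibbs inequality: D_KL(P||Q) ≥ 0 for all distributions P, Q.

D_KL(P||Q) = Σ p(x) log(p(x)/q(x))
Term by term:
  x=0: 1/4 × log_e[(1/4)/(7/24)] = -0.0385
  x=1: 1/6 × log_e[(1/6)/(1/3)] = -0.1155
  x=2: 7/24 × log_e[(7/24)/(1/4)] = 0.0450
  x=3: 7/24 × log_e[(7/24)/(1/8)] = 0.2471
D_KL(P||Q) = 0.1380 nats

D_KL(P||Q) = 0.1380 ≥ 0 ✓

This non-negativity is a fundamental property: relative entropy cannot be negative because it measures how different Q is from P.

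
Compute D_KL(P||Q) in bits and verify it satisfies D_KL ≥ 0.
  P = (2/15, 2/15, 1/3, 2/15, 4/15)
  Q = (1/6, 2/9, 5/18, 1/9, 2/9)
0.0517 bits

KL divergence satisfies the Gibbs inequality: D_KL(P||Q) ≥ 0 for all distributions P, Q.

D_KL(P||Q) = Σ p(x) log(p(x)/q(x))
Term by term:
  x=0: 2/15 × log_2[(2/15)/(1/6)] = -0.0429
  x=1: 2/15 × log_2[(2/15)/(2/9)] = -0.0983
  x=2: 1/3 × log_2[(1/3)/(5/18)] = 0.0877
  x=3: 2/15 × log_2[(2/15)/(1/9)] = 0.0351
  x=4: 4/15 × log_2[(4/15)/(2/9)] = 0.0701
D_KL(P||Q) = 0.0517 bits

D_KL(P||Q) = 0.0517 ≥ 0 ✓

This non-negativity is a fundamental property: relative entropy cannot be negative because it measures how different Q is from P.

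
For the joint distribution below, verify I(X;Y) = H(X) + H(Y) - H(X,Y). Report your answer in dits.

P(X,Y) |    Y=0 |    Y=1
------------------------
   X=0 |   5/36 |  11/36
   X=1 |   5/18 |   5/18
I(X;Y) = 0.0078 dits

Mutual information has multiple equivalent forms:
- I(X;Y) = H(X) - H(X|Y)
- I(X;Y) = H(Y) - H(Y|X)
- I(X;Y) = H(X) + H(Y) - H(X,Y)

Computing all quantities:
H(X) = 0.2983, H(Y) = 0.2950, H(X,Y) = 0.5855
H(X|Y) = 0.2905, H(Y|X) = 0.2871

Verification:
H(X) - H(X|Y) = 0.2983 - 0.2905 = 0.0078
H(Y) - H(Y|X) = 0.2950 - 0.2871 = 0.0078
H(X) + H(Y) - H(X,Y) = 0.2983 + 0.2950 - 0.5855 = 0.0078

All forms give I(X;Y) = 0.0078 dits. ✓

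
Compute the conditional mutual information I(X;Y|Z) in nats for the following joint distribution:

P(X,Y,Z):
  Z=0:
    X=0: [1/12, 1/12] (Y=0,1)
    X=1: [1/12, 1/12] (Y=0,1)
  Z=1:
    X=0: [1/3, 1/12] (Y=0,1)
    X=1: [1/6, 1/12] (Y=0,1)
0.0073 nats

Conditional mutual information: I(X;Y|Z) = H(X|Z) + H(Y|Z) - H(X,Y|Z)

H(Z) = 0.6365
H(X,Z) = 1.3086 → H(X|Z) = 0.6721
H(Y,Z) = 1.2425 → H(Y|Z) = 0.6059
H(X,Y,Z) = 1.9073 → H(X,Y|Z) = 1.2708

I(X;Y|Z) = 0.6721 + 0.6059 - 1.2708 = 0.0073 nats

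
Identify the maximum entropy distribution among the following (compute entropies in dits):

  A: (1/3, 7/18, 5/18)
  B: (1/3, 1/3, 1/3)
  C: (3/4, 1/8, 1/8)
B

For a discrete distribution over n outcomes, entropy is maximized by the uniform distribution.

Computing entropies:
H(A) = 0.4731 dits
H(B) = 0.4771 dits
H(C) = 0.3195 dits

The uniform distribution (where all probabilities equal 1/3) achieves the maximum entropy of log_10(3) = 0.4771 dits.

Distribution B has the highest entropy.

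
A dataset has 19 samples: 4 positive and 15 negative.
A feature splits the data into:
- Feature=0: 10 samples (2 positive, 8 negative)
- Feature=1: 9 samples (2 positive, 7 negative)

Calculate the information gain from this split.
0.0005 bits

Information Gain = H(Y) - H(Y|Feature)

Before split:
P(positive) = 4/19 = 0.2105
H(Y) = 0.7425 bits

After split:
Feature=0: H = 0.7219 bits (weight = 10/19)
Feature=1: H = 0.7642 bits (weight = 9/19)
H(Y|Feature) = (10/19)×0.7219 + (9/19)×0.7642 = 0.7420 bits

Information Gain = 0.7425 - 0.7420 = 0.0005 bits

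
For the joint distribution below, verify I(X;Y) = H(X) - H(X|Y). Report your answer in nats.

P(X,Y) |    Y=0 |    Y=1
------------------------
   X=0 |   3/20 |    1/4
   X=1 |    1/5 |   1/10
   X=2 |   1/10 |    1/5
I(X;Y) = 0.0416 nats

Mutual information has multiple equivalent forms:
- I(X;Y) = H(X) - H(X|Y)
- I(X;Y) = H(Y) - H(Y|X)
- I(X;Y) = H(X) + H(Y) - H(X,Y)

Computing all quantities:
H(X) = 1.0889, H(Y) = 0.6881, H(X,Y) = 1.7354
H(X|Y) = 1.0473, H(Y|X) = 0.6465

Verification:
H(X) - H(X|Y) = 1.0889 - 1.0473 = 0.0416
H(Y) - H(Y|X) = 0.6881 - 0.6465 = 0.0416
H(X) + H(Y) - H(X,Y) = 1.0889 + 0.6881 - 1.7354 = 0.0416

All forms give I(X;Y) = 0.0416 nats. ✓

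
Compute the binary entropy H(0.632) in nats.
0.6579 nats

The binary entropy function is:
H(p) = -p log(p) - (1-p) log(1-p)

H(0.632) = -0.632 × log_e(0.632) - 0.368 × log_e(0.368)
H(0.632) = 0.6579 nats

Note: Binary entropy is maximized at p=0.5 (H=1 bit) and minimized at p=0 or p=1 (H=0).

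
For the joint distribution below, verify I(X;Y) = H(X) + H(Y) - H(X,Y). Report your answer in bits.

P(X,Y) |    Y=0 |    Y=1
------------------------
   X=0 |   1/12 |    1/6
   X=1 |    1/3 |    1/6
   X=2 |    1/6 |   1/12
I(X;Y) = 0.0616 bits

Mutual information has multiple equivalent forms:
- I(X;Y) = H(X) - H(X|Y)
- I(X;Y) = H(Y) - H(Y|X)
- I(X;Y) = H(X) + H(Y) - H(X,Y)

Computing all quantities:
H(X) = 1.5000, H(Y) = 0.9799, H(X,Y) = 2.4183
H(X|Y) = 1.4384, H(Y|X) = 0.9183

Verification:
H(X) - H(X|Y) = 1.5000 - 1.4384 = 0.0616
H(Y) - H(Y|X) = 0.9799 - 0.9183 = 0.0616
H(X) + H(Y) - H(X,Y) = 1.5000 + 0.9799 - 2.4183 = 0.0616

All forms give I(X;Y) = 0.0616 bits. ✓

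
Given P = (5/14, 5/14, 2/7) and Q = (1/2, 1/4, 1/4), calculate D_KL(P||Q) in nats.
0.0454 nats

KL divergence: D_KL(P||Q) = Σ p(x) log(p(x)/q(x))

Computing term by term:
  x=0: 5/14 × log_e[(5/14)/(1/2)] = 5/14 × -0.3365 = -0.1202
  x=1: 5/14 × log_e[(5/14)/(1/4)] = 5/14 × 0.3567 = 0.1274
  x=2: 2/7 × log_e[(2/7)/(1/4)] = 2/7 × 0.1335 = 0.0382

D_KL(P||Q) = 0.0454 nats

Note: KL divergence is always non-negative and equals 0 iff P = Q.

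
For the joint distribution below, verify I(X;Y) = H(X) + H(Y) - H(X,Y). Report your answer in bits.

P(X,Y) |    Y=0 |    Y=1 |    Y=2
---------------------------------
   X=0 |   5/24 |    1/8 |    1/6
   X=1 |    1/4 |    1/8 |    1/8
I(X;Y) = 0.0070 bits

Mutual information has multiple equivalent forms:
- I(X;Y) = H(X) - H(X|Y)
- I(X;Y) = H(Y) - H(Y|X)
- I(X;Y) = H(X) + H(Y) - H(X,Y)

Computing all quantities:
H(X) = 1.0000, H(Y) = 1.5343, H(X,Y) = 2.5273
H(X|Y) = 0.9930, H(Y|X) = 1.5273

Verification:
H(X) - H(X|Y) = 1.0000 - 0.9930 = 0.0070
H(Y) - H(Y|X) = 1.5343 - 1.5273 = 0.0070
H(X) + H(Y) - H(X,Y) = 1.0000 + 1.5343 - 2.5273 = 0.0070

All forms give I(X;Y) = 0.0070 bits. ✓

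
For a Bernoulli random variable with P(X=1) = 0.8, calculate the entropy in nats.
0.5004 nats

The binary entropy function is:
H(p) = -p log(p) - (1-p) log(1-p)

H(0.8) = -0.8 × log_e(0.8) - 0.2 × log_e(0.2)
H(0.8) = 0.5004 nats

Note: Binary entropy is maximized at p=0.5 (H=1 bit) and minimized at p=0 or p=1 (H=0).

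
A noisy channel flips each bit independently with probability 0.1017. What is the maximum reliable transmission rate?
0.5256 bits

For a binary symmetric channel (BSC) with error probability p:
Capacity C = 1 - H(p) bits per symbol

where H(p) = -p log₂(p) - (1-p) log₂(1-p) is the binary entropy function.

H(0.1017) = 0.4744 bits
C = 1 - 0.4744 = 0.5256 bits per symbol

This means we can reliably transmit up to 0.5256 bits of information per channel use.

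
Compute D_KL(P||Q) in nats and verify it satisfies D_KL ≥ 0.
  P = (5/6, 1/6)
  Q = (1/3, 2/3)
0.5325 nats

KL divergence satisfies the Gibbs inequality: D_KL(P||Q) ≥ 0 for all distributions P, Q.

D_KL(P||Q) = Σ p(x) log(p(x)/q(x))
Term by term:
  x=0: 5/6 × log_e[(5/6)/(1/3)] = 0.7636
  x=1: 1/6 × log_e[(1/6)/(2/3)] = -0.2310
D_KL(P||Q) = 0.5325 nats

D_KL(P||Q) = 0.5325 ≥ 0 ✓

This non-negativity is a fundamental property: relative entropy cannot be negative because it measures how different Q is from P.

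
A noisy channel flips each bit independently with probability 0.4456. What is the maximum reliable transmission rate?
0.0086 bits

For a binary symmetric channel (BSC) with error probability p:
Capacity C = 1 - H(p) bits per symbol

where H(p) = -p log₂(p) - (1-p) log₂(1-p) is the binary entropy function.

H(0.4456) = 0.9914 bits
C = 1 - 0.9914 = 0.0086 bits per symbol

This means we can reliably transmit up to 0.0086 bits of information per channel use.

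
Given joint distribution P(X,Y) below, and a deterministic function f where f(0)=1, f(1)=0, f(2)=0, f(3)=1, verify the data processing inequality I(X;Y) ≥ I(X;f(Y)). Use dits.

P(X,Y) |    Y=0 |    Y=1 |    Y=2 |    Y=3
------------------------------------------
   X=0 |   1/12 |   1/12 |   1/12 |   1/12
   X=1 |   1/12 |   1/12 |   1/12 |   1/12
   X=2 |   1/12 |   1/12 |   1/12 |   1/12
I(X;Y) = 0.0000, I(X;f(Y)) = 0.0000, inequality holds: 0.0000 ≥ 0.0000

Data Processing Inequality: For any Markov chain X → Y → Z, we have I(X;Y) ≥ I(X;Z).

Here Z = f(Y) is a deterministic function of Y, forming X → Y → Z.

Original I(X;Y) = 0.0000 dits

After applying f:
P(X,Z) where Z=f(Y):
- P(X,Z=0) = P(X,Y=1) + P(X,Y=2)
- P(X,Z=1) = P(X,Y=0) + P(X,Y=3)

I(X;Z) = I(X;f(Y)) = 0.0000 dits

Verification: 0.0000 ≥ 0.0000 ✓

Information cannot be created by processing; the function f can only lose information about X.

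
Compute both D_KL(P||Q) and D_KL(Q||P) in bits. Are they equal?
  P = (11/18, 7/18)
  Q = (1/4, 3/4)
D_KL(P||Q) = 0.4195, D_KL(Q||P) = 0.3883

KL divergence is not symmetric: D_KL(P||Q) ≠ D_KL(Q||P) in general.

D_KL(P||Q) = 0.4195 bits
D_KL(Q||P) = 0.3883 bits

No, they are not equal!

This asymmetry is why KL divergence is not a true distance metric.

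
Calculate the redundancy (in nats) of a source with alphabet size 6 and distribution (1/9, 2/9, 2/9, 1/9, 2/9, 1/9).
0.0566 nats

Redundancy measures how far a source is from maximum entropy:
R = H_max - H(X)

Maximum entropy for 6 symbols: H_max = log_e(6) = 1.7918 nats
Actual entropy: H(X) = 1.7351 nats
Redundancy: R = 1.7918 - 1.7351 = 0.0566 nats

This redundancy represents potential for compression: the source could be compressed by 0.0566 nats per symbol.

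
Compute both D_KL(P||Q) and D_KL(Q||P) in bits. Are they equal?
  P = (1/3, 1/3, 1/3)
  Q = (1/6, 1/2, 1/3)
D_KL(P||Q) = 0.1383, D_KL(Q||P) = 0.1258

KL divergence is not symmetric: D_KL(P||Q) ≠ D_KL(Q||P) in general.

D_KL(P||Q) = 0.1383 bits
D_KL(Q||P) = 0.1258 bits

No, they are not equal!

This asymmetry is why KL divergence is not a true distance metric.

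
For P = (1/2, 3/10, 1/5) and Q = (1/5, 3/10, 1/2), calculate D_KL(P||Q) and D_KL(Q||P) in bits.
D_KL(P||Q) = 0.3966, D_KL(Q||P) = 0.3966

KL divergence is not symmetric: D_KL(P||Q) ≠ D_KL(Q||P) in general.

D_KL(P||Q) = 0.3966 bits
D_KL(Q||P) = 0.3966 bits

In this case they happen to be equal (to 4 decimal places).

This asymmetry is why KL divergence is not a true distance metric.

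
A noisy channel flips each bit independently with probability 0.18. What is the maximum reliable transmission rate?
0.3199 bits

For a binary symmetric channel (BSC) with error probability p:
Capacity C = 1 - H(p) bits per symbol

where H(p) = -p log₂(p) - (1-p) log₂(1-p) is the binary entropy function.

H(0.18) = 0.6801 bits
C = 1 - 0.6801 = 0.3199 bits per symbol

This means we can reliably transmit up to 0.3199 bits of information per channel use.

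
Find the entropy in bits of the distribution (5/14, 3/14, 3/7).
1.5306 bits

Shannon entropy is H(X) = -Σ p(x) log p(x).

For P = (5/14, 3/14, 3/7):
H = -5/14 × log_2(5/14) -3/14 × log_2(3/14) -3/7 × log_2(3/7)
H = 1.5306 bits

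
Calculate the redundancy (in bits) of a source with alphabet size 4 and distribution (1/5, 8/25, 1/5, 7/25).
0.0310 bits

Redundancy measures how far a source is from maximum entropy:
R = H_max - H(X)

Maximum entropy for 4 symbols: H_max = log_2(4) = 2.0000 bits
Actual entropy: H(X) = 1.9690 bits
Redundancy: R = 2.0000 - 1.9690 = 0.0310 bits

This redundancy represents potential for compression: the source could be compressed by 0.0310 bits per symbol.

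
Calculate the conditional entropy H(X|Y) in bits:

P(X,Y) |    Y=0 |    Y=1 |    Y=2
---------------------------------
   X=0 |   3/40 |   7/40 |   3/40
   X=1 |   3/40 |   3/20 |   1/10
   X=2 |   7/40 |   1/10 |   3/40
1.5245 bits

Using the chain rule: H(X|Y) = H(X,Y) - H(Y)

First, compute H(X,Y) = 3.0761 bits

Marginal P(Y) = (13/40, 17/40, 1/4)
H(Y) = 1.5516 bits

H(X|Y) = H(X,Y) - H(Y) = 3.0761 - 1.5516 = 1.5245 bits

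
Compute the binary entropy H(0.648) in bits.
0.9358 bits

The binary entropy function is:
H(p) = -p log(p) - (1-p) log(1-p)

H(0.648) = -0.648 × log_2(0.648) - 0.352 × log_2(0.352)
H(0.648) = 0.9358 bits

Note: Binary entropy is maximized at p=0.5 (H=1 bit) and minimized at p=0 or p=1 (H=0).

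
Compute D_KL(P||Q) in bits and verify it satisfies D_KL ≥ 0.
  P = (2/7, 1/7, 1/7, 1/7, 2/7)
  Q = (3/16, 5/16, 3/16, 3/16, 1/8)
0.2410 bits

KL divergence satisfies the Gibbs inequality: D_KL(P||Q) ≥ 0 for all distributions P, Q.

D_KL(P||Q) = Σ p(x) log(p(x)/q(x))
Term by term:
  x=0: 2/7 × log_2[(2/7)/(3/16)] = 0.1736
  x=1: 1/7 × log_2[(1/7)/(5/16)] = -0.1613
  x=2: 1/7 × log_2[(1/7)/(3/16)] = -0.0560
  x=3: 1/7 × log_2[(1/7)/(3/16)] = -0.0560
  x=4: 2/7 × log_2[(2/7)/(1/8)] = 0.3408
D_KL(P||Q) = 0.2410 bits

D_KL(P||Q) = 0.2410 ≥ 0 ✓

This non-negativity is a fundamental property: relative entropy cannot be negative because it measures how different Q is from P.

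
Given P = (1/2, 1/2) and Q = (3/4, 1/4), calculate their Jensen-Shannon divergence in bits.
0.0488 bits

Jensen-Shannon divergence is:
JSD(P||Q) = 0.5 × D_KL(P||M) + 0.5 × D_KL(Q||M)
where M = 0.5 × (P + Q) is the mixture distribution.

M = 0.5 × (1/2, 1/2) + 0.5 × (3/4, 1/4) = (5/8, 3/8)

D_KL(P||M) = 0.0466 bits
D_KL(Q||M) = 0.0510 bits

JSD(P||Q) = 0.5 × 0.0466 + 0.5 × 0.0510 = 0.0488 bits

Unlike KL divergence, JSD is symmetric and bounded: 0 ≤ JSD ≤ log(2).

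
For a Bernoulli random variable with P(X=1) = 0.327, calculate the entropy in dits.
0.2745 dits

The binary entropy function is:
H(p) = -p log(p) - (1-p) log(1-p)

H(0.327) = -0.327 × log_10(0.327) - 0.673 × log_10(0.673)
H(0.327) = 0.2745 dits

Note: Binary entropy is maximized at p=0.5 (H=1 bit) and minimized at p=0 or p=1 (H=0).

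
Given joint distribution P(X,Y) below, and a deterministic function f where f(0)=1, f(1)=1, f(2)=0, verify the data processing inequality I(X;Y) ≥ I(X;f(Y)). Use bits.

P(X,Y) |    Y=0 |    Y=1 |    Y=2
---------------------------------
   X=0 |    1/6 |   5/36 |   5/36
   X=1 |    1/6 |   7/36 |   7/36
I(X;Y) = 0.0045, I(X;f(Y)) = 0.0011, inequality holds: 0.0045 ≥ 0.0011

Data Processing Inequality: For any Markov chain X → Y → Z, we have I(X;Y) ≥ I(X;Z).

Here Z = f(Y) is a deterministic function of Y, forming X → Y → Z.

Original I(X;Y) = 0.0045 bits

After applying f:
P(X,Z) where Z=f(Y):
- P(X,Z=0) = P(X,Y=2)
- P(X,Z=1) = P(X,Y=0) + P(X,Y=1)

I(X;Z) = I(X;f(Y)) = 0.0011 bits

Verification: 0.0045 ≥ 0.0011 ✓

Information cannot be created by processing; the function f can only lose information about X.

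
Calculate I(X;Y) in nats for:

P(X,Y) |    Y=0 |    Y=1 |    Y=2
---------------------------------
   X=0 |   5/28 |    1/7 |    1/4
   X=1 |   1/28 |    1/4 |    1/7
0.0713 nats

Mutual information: I(X;Y) = H(X) + H(Y) - H(X,Y)

Marginals:
P(X) = (4/7, 3/7), H(X) = 0.6829 nats
P(Y) = (3/14, 11/28, 11/28), H(Y) = 1.0642 nats

Joint entropy: H(X,Y) = 1.6758 nats

I(X;Y) = 0.6829 + 1.0642 - 1.6758 = 0.0713 nats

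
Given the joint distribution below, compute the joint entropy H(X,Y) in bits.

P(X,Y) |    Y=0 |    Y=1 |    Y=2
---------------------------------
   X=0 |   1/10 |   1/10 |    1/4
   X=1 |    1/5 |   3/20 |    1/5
2.5037 bits

Joint entropy is H(X,Y) = -Σ_{x,y} p(x,y) log p(x,y).

Summing over all non-zero entries:
H(X,Y) = -[1/10·log_2(1/10) + 1/10·log_2(1/10) + 1/4·log_2(1/4) + 1/5·log_2(1/5) + 3/20·log_2(3/20) + 1/5·log_2(1/5)]
H(X,Y) = 2.5037 bits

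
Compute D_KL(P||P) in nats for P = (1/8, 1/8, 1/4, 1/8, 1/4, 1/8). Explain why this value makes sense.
0.0000 nats

KL divergence satisfies the Gibbs inequality: D_KL(P||Q) ≥ 0 for all distributions P, Q.

D_KL(P||Q) = Σ p(x) log(p(x)/q(x))
Each term is p(x) × log_e(p(x)/p(x)) = p(x) × log_e(1) = 0, so the sum is 0.
D_KL(P||Q) = 0.0000 nats

When P = Q, the KL divergence is exactly 0, as there is no 'divergence' between identical distributions.

This non-negativity is a fundamental property: relative entropy cannot be negative because it measures how different Q is from P.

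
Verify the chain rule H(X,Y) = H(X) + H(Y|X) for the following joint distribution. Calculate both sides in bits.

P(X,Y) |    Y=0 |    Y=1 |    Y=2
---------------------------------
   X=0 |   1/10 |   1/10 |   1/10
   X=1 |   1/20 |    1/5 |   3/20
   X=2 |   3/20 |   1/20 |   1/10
H(X,Y) = 3.0464, H(X) = 1.5710, H(Y|X) = 1.4755 (all in bits)

Chain rule: H(X,Y) = H(X) + H(Y|X)

Left side — joint entropy directly:
H(X,Y) = -Σ p(x,y) log p(x,y) = 3.0464 bits

Right side — compute H(Y|X) from the conditional distributions:
P(X) = (3/10, 2/5, 3/10), so H(X) = 1.5710 bits
H(Y|X) = Σ_x P(X=x) · H(Y|X=x):
  P(Y|X=0) = (1/3, 1/3, 1/3), H(Y|X=0) = 1.5850, weight P(X=0) = 3/10
  P(Y|X=1) = (1/8, 1/2, 3/8), H(Y|X=1) = 1.4056, weight P(X=1) = 2/5
  P(Y|X=2) = (1/2, 1/6, 1/3), H(Y|X=2) = 1.4591, weight P(X=2) = 3/10
H(Y|X) = 1.4755 bits

H(X) + H(Y|X) = 1.5710 + 1.4755 = 3.0464 bits

Both sides equal 3.0464 bits. ✓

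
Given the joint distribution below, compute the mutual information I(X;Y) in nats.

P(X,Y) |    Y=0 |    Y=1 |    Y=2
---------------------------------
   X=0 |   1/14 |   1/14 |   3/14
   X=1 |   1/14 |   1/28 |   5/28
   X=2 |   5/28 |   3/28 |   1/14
0.0868 nats

Mutual information: I(X;Y) = H(X) + H(Y) - H(X,Y)

Marginals:
P(X) = (5/14, 2/7, 5/14), H(X) = 1.0934 nats
P(Y) = (9/28, 3/14, 13/28), H(Y) = 1.0511 nats

Joint entropy: H(X,Y) = 2.0577 nats

I(X;Y) = 1.0934 + 1.0511 - 2.0577 = 0.0868 nats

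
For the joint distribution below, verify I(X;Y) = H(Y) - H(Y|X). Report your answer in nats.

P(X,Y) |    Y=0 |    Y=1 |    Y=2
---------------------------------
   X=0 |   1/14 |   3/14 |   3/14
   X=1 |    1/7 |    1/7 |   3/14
I(X;Y) = 0.0193 nats

Mutual information has multiple equivalent forms:
- I(X;Y) = H(X) - H(X|Y)
- I(X;Y) = H(Y) - H(Y|X)
- I(X;Y) = H(X) + H(Y) - H(X,Y)

Computing all quantities:
H(X) = 0.6931, H(Y) = 1.0609, H(X,Y) = 1.7348
H(X|Y) = 0.6738, H(Y|X) = 1.0416

Verification:
H(X) - H(X|Y) = 0.6931 - 0.6738 = 0.0193
H(Y) - H(Y|X) = 1.0609 - 1.0416 = 0.0193
H(X) + H(Y) - H(X,Y) = 0.6931 + 1.0609 - 1.7348 = 0.0193

All forms give I(X;Y) = 0.0193 nats. ✓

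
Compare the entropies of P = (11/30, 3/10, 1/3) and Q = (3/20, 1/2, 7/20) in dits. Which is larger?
P

Computing entropies in dits:
H(P) = 0.4757
H(Q) = 0.4337

Distribution P has higher entropy.

Intuition: The distribution closer to uniform (more spread out) has higher entropy.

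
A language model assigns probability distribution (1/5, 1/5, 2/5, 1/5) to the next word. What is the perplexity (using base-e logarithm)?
3.7893

Perplexity is e^H (or exp(H) for natural log).

First, H = -Σ p log p = 1.3322 nats
Perplexity = e^1.3322 = 3.7893

Interpretation: The model's uncertainty is equivalent to choosing uniformly among 3.8 options.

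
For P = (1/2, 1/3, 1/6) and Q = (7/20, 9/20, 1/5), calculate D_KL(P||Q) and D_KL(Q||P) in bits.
D_KL(P||Q) = 0.0691, D_KL(Q||P) = 0.0673

KL divergence is not symmetric: D_KL(P||Q) ≠ D_KL(Q||P) in general.

D_KL(P||Q) = 0.0691 bits
D_KL(Q||P) = 0.0673 bits

No, they are not equal!

This asymmetry is why KL divergence is not a true distance metric.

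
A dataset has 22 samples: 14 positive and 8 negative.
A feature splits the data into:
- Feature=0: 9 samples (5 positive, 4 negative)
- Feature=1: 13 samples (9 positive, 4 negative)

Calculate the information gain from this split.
0.0140 bits

Information Gain = H(Y) - H(Y|Feature)

Before split:
P(positive) = 14/22 = 0.6364
H(Y) = 0.9457 bits

After split:
Feature=0: H = 0.9911 bits (weight = 9/22)
Feature=1: H = 0.8905 bits (weight = 13/22)
H(Y|Feature) = (9/22)×0.9911 + (13/22)×0.8905 = 0.9316 bits

Information Gain = 0.9457 - 0.9316 = 0.0140 bits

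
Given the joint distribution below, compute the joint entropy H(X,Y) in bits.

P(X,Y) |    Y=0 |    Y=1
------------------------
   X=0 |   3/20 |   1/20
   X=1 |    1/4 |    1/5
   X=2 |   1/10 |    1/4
2.4232 bits

Joint entropy is H(X,Y) = -Σ_{x,y} p(x,y) log p(x,y).

Summing over all non-zero entries:
H(X,Y) = -[3/20·log_2(3/20) + 1/20·log_2(1/20) + 1/4·log_2(1/4) + 1/5·log_2(1/5) + 1/10·log_2(1/10) + 1/4·log_2(1/4)]
H(X,Y) = 2.4232 bits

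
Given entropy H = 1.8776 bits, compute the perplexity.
3.6746

Perplexity is 2^H (or exp(H) for natural log).

H = 1.8776 bits
Perplexity = 2^1.8776 = 3.6746

Interpretation: The model's uncertainty is equivalent to choosing uniformly among 3.7 options.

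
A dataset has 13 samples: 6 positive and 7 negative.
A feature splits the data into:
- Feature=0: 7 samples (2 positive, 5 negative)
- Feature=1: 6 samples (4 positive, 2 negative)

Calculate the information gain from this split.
0.1071 bits

Information Gain = H(Y) - H(Y|Feature)

Before split:
P(positive) = 6/13 = 0.4615
H(Y) = 0.9957 bits

After split:
Feature=0: H = 0.8631 bits (weight = 7/13)
Feature=1: H = 0.9183 bits (weight = 6/13)
H(Y|Feature) = (7/13)×0.8631 + (6/13)×0.9183 = 0.8886 bits

Information Gain = 0.9957 - 0.8886 = 0.1071 bits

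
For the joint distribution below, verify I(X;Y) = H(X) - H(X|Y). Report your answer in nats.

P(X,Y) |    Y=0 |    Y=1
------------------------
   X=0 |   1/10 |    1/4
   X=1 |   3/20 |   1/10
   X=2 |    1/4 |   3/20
I(X;Y) = 0.0509 nats

Mutual information has multiple equivalent forms:
- I(X;Y) = H(X) - H(X|Y)
- I(X;Y) = H(Y) - H(Y|X)
- I(X;Y) = H(X) + H(Y) - H(X,Y)

Computing all quantities:
H(X) = 1.0805, H(Y) = 0.6931, H(X,Y) = 1.7228
H(X|Y) = 1.0297, H(Y|X) = 0.6423

Verification:
H(X) - H(X|Y) = 1.0805 - 1.0297 = 0.0509
H(Y) - H(Y|X) = 0.6931 - 0.6423 = 0.0509
H(X) + H(Y) - H(X,Y) = 1.0805 + 0.6931 - 1.7228 = 0.0509

All forms give I(X;Y) = 0.0509 nats. ✓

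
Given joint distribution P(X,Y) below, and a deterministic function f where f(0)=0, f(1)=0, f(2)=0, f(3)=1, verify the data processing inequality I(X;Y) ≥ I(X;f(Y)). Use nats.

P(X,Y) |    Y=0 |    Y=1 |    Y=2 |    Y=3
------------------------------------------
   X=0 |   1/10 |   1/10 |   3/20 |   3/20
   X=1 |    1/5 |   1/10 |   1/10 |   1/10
I(X;Y) = 0.0271, I(X;f(Y)) = 0.0067, inequality holds: 0.0271 ≥ 0.0067

Data Processing Inequality: For any Markov chain X → Y → Z, we have I(X;Y) ≥ I(X;Z).

Here Z = f(Y) is a deterministic function of Y, forming X → Y → Z.

Original I(X;Y) = 0.0271 nats

After applying f:
P(X,Z) where Z=f(Y):
- P(X,Z=0) = P(X,Y=0) + P(X,Y=1) + P(X,Y=2)
- P(X,Z=1) = P(X,Y=3)

I(X;Z) = I(X;f(Y)) = 0.0067 nats

Verification: 0.0271 ≥ 0.0067 ✓

Information cannot be created by processing; the function f can only lose information about X.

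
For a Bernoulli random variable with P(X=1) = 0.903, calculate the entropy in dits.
0.1383 dits

The binary entropy function is:
H(p) = -p log(p) - (1-p) log(1-p)

H(0.903) = -0.903 × log_10(0.903) - 0.097 × log_10(0.097)
H(0.903) = 0.1383 dits

Note: Binary entropy is maximized at p=0.5 (H=1 bit) and minimized at p=0 or p=1 (H=0).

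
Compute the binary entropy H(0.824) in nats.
0.4653 nats

The binary entropy function is:
H(p) = -p log(p) - (1-p) log(1-p)

H(0.824) = -0.824 × log_e(0.824) - 0.176 × log_e(0.176)
H(0.824) = 0.4653 nats

Note: Binary entropy is maximized at p=0.5 (H=1 bit) and minimized at p=0 or p=1 (H=0).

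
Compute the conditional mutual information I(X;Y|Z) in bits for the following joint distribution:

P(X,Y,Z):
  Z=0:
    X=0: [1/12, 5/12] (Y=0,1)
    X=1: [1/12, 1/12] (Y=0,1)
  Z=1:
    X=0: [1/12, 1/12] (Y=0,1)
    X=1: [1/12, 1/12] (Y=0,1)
0.0492 bits

Conditional mutual information: I(X;Y|Z) = H(X|Z) + H(Y|Z) - H(X,Y|Z)

H(Z) = 0.9183
H(X,Z) = 1.7925 → H(X|Z) = 0.8742
H(Y,Z) = 1.7925 → H(Y|Z) = 0.8742
H(X,Y,Z) = 2.6175 → H(X,Y|Z) = 1.6992

I(X;Y|Z) = 0.8742 + 0.8742 - 1.6992 = 0.0492 bits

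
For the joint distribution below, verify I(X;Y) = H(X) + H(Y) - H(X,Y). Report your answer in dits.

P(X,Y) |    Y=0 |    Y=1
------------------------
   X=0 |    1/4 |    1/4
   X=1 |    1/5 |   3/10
I(X;Y) = 0.0022 dits

Mutual information has multiple equivalent forms:
- I(X;Y) = H(X) - H(X|Y)
- I(X;Y) = H(Y) - H(Y|X)
- I(X;Y) = H(X) + H(Y) - H(X,Y)

Computing all quantities:
H(X) = 0.3010, H(Y) = 0.2989, H(X,Y) = 0.5977
H(X|Y) = 0.2988, H(Y|X) = 0.2967

Verification:
H(X) - H(X|Y) = 0.3010 - 0.2988 = 0.0022
H(Y) - H(Y|X) = 0.2989 - 0.2967 = 0.0022
H(X) + H(Y) - H(X,Y) = 0.3010 + 0.2989 - 0.5977 = 0.0022

All forms give I(X;Y) = 0.0022 dits. ✓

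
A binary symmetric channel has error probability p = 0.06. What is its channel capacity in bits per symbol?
0.6726 bits

For a binary symmetric channel (BSC) with error probability p:
Capacity C = 1 - H(p) bits per symbol

where H(p) = -p log₂(p) - (1-p) log₂(1-p) is the binary entropy function.

H(0.06) = 0.3274 bits
C = 1 - 0.3274 = 0.6726 bits per symbol

This means we can reliably transmit up to 0.6726 bits of information per channel use.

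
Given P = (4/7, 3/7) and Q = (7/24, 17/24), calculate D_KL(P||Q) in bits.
0.2438 bits

KL divergence: D_KL(P||Q) = Σ p(x) log(p(x)/q(x))

Computing term by term:
  x=0: 4/7 × log_2[(4/7)/(7/24)] = 4/7 × 0.9703 = 0.5544
  x=1: 3/7 × log_2[(3/7)/(17/24)] = 3/7 × -0.7249 = -0.3107

D_KL(P||Q) = 0.2438 bits

Note: KL divergence is always non-negative and equals 0 iff P = Q.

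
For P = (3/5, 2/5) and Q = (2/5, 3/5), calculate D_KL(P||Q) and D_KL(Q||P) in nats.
D_KL(P||Q) = 0.0811, D_KL(Q||P) = 0.0811

KL divergence is not symmetric: D_KL(P||Q) ≠ D_KL(Q||P) in general.

D_KL(P||Q) = 0.0811 nats
D_KL(Q||P) = 0.0811 nats

In this case they happen to be equal (to 4 decimal places).

This asymmetry is why KL divergence is not a true distance metric.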